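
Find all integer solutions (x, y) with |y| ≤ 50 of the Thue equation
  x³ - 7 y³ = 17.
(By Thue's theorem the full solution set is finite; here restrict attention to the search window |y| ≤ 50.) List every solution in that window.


The equation is x³ - 7y³ = 17. For fixed y, x³ = 7·y³ + 17, so a solution requires the RHS to be a perfect cube.
Strategy: iterate y from -50 to 50, compute RHS = 7·y³ + 17, and check whether it is a (positive or negative) perfect cube.
Check small values of y:
  y = 0: RHS = 17 is not a perfect cube.
  y = 1: RHS = 24 is not a perfect cube.
  y = -1: RHS = 10 is not a perfect cube.
  y = 2: RHS = 73 is not a perfect cube.
  y = -2: RHS = -39 is not a perfect cube.
  y = 3: RHS = 206 is not a perfect cube.
  y = -3: RHS = -172 is not a perfect cube.
Continuing the search up to |y| = 50 finds no solutions either.
No (x, y) in the scanned range satisfies the equation.

No integer solutions with |y| ≤ 50.


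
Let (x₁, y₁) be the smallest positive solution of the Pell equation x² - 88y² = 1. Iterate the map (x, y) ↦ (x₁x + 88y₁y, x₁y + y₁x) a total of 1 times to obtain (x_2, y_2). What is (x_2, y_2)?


Step 1: Find the fundamental solution (x₁, y₁) of x² - 88y² = 1.
  Expand √88 as a continued fraction. a₀ = ⌊√88⌋ = 9; iterate m_{k+1} = d_k·a_k − m_k, d_{k+1} = (88 − m_{k+1}²)/d_k, a_{k+1} = ⌊(a₀ + m_{k+1})/d_{k+1}⌋ (starting m₀ = 0, d₀ = 1), with convergents p_k = a_k·p_{k-1} + p_{k-2}, q_k = a_k·q_{k-1} + q_{k-2} (p₋₁ = 1, q₋₁ = 0):
  k = 0: a₀ = 9; p₀/q₀ = 9/1; p₀² − 88·q₀² = 81 − 88 = -7.
  k = 1: m = 9, d = 7, a = ⌊(9 + 9)/7⌋ = 2; p/q = (2·9 + 1)/(2·1 + 0) = 19/2; p² − 88·q² = 361 − 352 = 9.
  k = 2: m = 5, d = 9, a = ⌊(9 + 5)/9⌋ = 1; p/q = (1·19 + 9)/(1·2 + 1) = 28/3; p² − 88·q² = 784 − 792 = -8.
  k = 3: m = 4, d = 8, a = ⌊(9 + 4)/8⌋ = 1; p/q = (1·28 + 19)/(1·3 + 2) = 47/5; p² − 88·q² = 2209 − 2200 = 9.
  k = 4: m = 4, d = 9, a = ⌊(9 + 4)/9⌋ = 1; p/q = (1·47 + 28)/(1·5 + 3) = 75/8; p² − 88·q² = 5625 − 5632 = -7.
  k = 5: m = 5, d = 7, a = ⌊(9 + 5)/7⌋ = 2; p/q = (2·75 + 47)/(2·8 + 5) = 197/21; p² − 88·q² = 38809 − 38808 = 1.
  The first convergent with p² − 88·q² = 1 gives the fundamental solution (x₁, y₁) = (197, 21).
Step 2: Apply the recurrence (x_{n+1}, y_{n+1}) = (x₁x_n + 88y₁y_n, x₁y_n + y₁x_n) repeatedly.
  From (x_1, y_1) = (197, 21): x_2 = 197·197 + 88·21·21 = 77617; y_2 = 197·21 + 21·197 = 8274.
Step 3: Verify x_2² - 88·y_2² = 6024398689 - 6024398688 = 1 (should be 1). ✓

(x_1, y_1) = (197, 21); (x_2, y_2) = (77617, 8274).


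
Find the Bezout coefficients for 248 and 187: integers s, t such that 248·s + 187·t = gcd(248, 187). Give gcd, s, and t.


Euclidean algorithm on (248, 187) — divide until remainder is 0:
  248 = 1 · 187 + 61
  187 = 3 · 61 + 4
  61 = 15 · 4 + 1
  4 = 4 · 1 + 0
gcd(248, 187) = 1.
Track Bezout coefficients alongside the remainders: start with r₀ = 248 = a·1 + b·0 (s = 1, t = 0) and r₁ = 187 = a·0 + b·1 (s = 0, t = 1); each new remainder r_{k+1} = r_{k-1} − q_k·r_k inherits s_{k+1} = s_{k-1} − q_k·s_k, t_{k+1} = t_{k-1} − q_k·t_k, so r_k = a·s_k + b·t_k at every step:
  q = 1: r = 61, s = 1 − 1·0 = 1, t = 0 − 1·1 = -1  (check: 248·1 + 187·(-1) = 61)
  q = 3: r = 4, s = 0 − 3·1 = -3, t = 1 − 3·(-1) = 4  (check: 248·(-3) + 187·4 = 4)
  q = 15: r = 1, s = 1 − 15·(-3) = 46, t = -1 − 15·4 = -61  (check: 248·46 + 187·(-61) = 1)
The row with r = 1 (the gcd) gives the Bezout coefficients s = 46, t = -61.
Result: 248 · (46) + 187 · (-61) = 1.

gcd(248, 187) = 1; s = 46, t = -61 (check: 248·46 + 187·(-61) = 1).


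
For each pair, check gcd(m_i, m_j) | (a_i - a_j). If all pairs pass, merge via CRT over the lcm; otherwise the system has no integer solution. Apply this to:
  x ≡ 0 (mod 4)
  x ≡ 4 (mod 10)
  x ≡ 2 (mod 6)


Moduli 4, 10, 6 are not pairwise coprime, so CRT works modulo lcm(m_i) when all pairwise compatibility conditions hold.
Pairwise compatibility: gcd(m_i, m_j) must divide a_i - a_j for every pair.
Merge one congruence at a time:
  Start: x ≡ 0 (mod 4).
  Combine with x ≡ 4 (mod 10): gcd(4, 10) = 2; 4 - 0 = 4, which IS divisible by 2, so compatible.
    Write x = 0 + 4·t and substitute into x ≡ 4 (mod 10): 4·t ≡ 4 − 0 = 4 (mod 10).
    Divide the congruence (and modulus) by g = 2: 2·t ≡ 2 (mod 5).
    The inverse of 2 mod 5 is 3 (since 2·3 = 6 = 1·5 + 1), so t ≡ 3·2 = 6 ≡ 1 (mod 5).
    Then x = 0 + 4·1 = 4, valid modulo lcm(4, 10) = 20: x ≡ 4 (mod 20).
  Combine with x ≡ 2 (mod 6): gcd(20, 6) = 2; 2 - 4 = -2, which IS divisible by 2, so compatible.
    Write x = 4 + 20·t and substitute into x ≡ 2 (mod 6): 20·t ≡ 2 − 4 = -2 (mod 6).
    Divide the congruence (and modulus) by g = 2: 10·t ≡ -1 (mod 3).
    Reduce coefficients mod 3: 1·t ≡ 2 (mod 3).
    So t ≡ 2 (mod 3).
    Then x = 4 + 20·2 = 44, valid modulo lcm(20, 6) = 60: x ≡ 44 (mod 60).
Verify: 44 mod 4 = 0, 44 mod 10 = 4, 44 mod 6 = 2.

x ≡ 44 (mod 60).


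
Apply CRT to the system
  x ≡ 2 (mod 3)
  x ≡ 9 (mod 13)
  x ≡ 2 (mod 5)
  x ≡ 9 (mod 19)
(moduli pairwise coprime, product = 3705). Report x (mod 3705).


Product of moduli M = 3 · 13 · 5 · 19 = 3705.
Merge one congruence at a time:
  Start: x ≡ 2 (mod 3).
  Combine with x ≡ 9 (mod 13); new modulus lcm = 39.
    Write x = 2 + 3·t and substitute into x ≡ 9 (mod 13): 3·t ≡ 9 − 2 = 7 (mod 13).
    The inverse of 3 mod 13 is 9 (since 3·9 = 27 = 2·13 + 1), so t ≡ 9·7 = 63 ≡ 11 (mod 13).
    Then x = 2 + 3·11 = 35, valid modulo lcm(3, 13) = 39: x ≡ 35 (mod 39).
  Combine with x ≡ 2 (mod 5); new modulus lcm = 195.
    Write x = 35 + 39·t and substitute into x ≡ 2 (mod 5): 39·t ≡ 2 − 35 = -33 (mod 5).
    Reduce coefficients mod 5: 4·t ≡ 2 (mod 5).
    The inverse of 4 mod 5 is 4 (since 4·4 = 16 = 3·5 + 1), so t ≡ 4·2 = 8 ≡ 3 (mod 5).
    Then x = 35 + 39·3 = 152, valid modulo lcm(39, 5) = 195: x ≡ 152 (mod 195).
  Combine with x ≡ 9 (mod 19); new modulus lcm = 3705.
    Write x = 152 + 195·t and substitute into x ≡ 9 (mod 19): 195·t ≡ 9 − 152 = -143 (mod 19).
    Reduce coefficients mod 19: 5·t ≡ 9 (mod 19).
    The inverse of 5 mod 19 is 4 (since 5·4 = 20 = 1·19 + 1), so t ≡ 4·9 = 36 ≡ 17 (mod 19).
    Then x = 152 + 195·17 = 3467, valid modulo lcm(195, 19) = 3705: x ≡ 3467 (mod 3705).
Verify against each original: 3467 mod 3 = 2, 3467 mod 13 = 9, 3467 mod 5 = 2, 3467 mod 19 = 9.

x ≡ 3467 (mod 3705).


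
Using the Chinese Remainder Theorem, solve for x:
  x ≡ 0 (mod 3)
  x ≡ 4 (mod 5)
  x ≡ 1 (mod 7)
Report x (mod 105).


Moduli 3, 5, 7 are pairwise coprime; by CRT there is a unique solution modulo M = 3 · 5 · 7 = 105.
Solve pairwise, accumulating the modulus:
  Start with x ≡ 0 (mod 3).
  Combine with x ≡ 4 (mod 5): since gcd(3, 5) = 1, we get a unique residue mod 15.
    Write x = 0 + 3·t and substitute into x ≡ 4 (mod 5): 3·t ≡ 4 − 0 = 4 (mod 5).
    The inverse of 3 mod 5 is 2 (since 3·2 = 6 = 1·5 + 1), so t ≡ 2·4 = 8 ≡ 3 (mod 5).
    Then x = 0 + 3·3 = 9, valid modulo lcm(3, 5) = 15: x ≡ 9 (mod 15).
  Combine with x ≡ 1 (mod 7): since gcd(15, 7) = 1, we get a unique residue mod 105.
    Write x = 9 + 15·t and substitute into x ≡ 1 (mod 7): 15·t ≡ 1 − 9 = -8 (mod 7).
    Reduce coefficients mod 7: 1·t ≡ 6 (mod 7).
    So t ≡ 6 (mod 7).
    Then x = 9 + 15·6 = 99, valid modulo lcm(15, 7) = 105: x ≡ 99 (mod 105).
Verify: 99 mod 3 = 0 ✓, 99 mod 5 = 4 ✓, 99 mod 7 = 1 ✓.

x ≡ 99 (mod 105).


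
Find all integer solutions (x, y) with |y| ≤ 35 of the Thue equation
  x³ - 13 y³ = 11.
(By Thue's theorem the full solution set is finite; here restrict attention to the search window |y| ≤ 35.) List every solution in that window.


The equation is x³ - 13y³ = 11. For fixed y, x³ = 13·y³ + 11, so a solution requires the RHS to be a perfect cube.
Strategy: iterate y from -35 to 35, compute RHS = 13·y³ + 11, and check whether it is a (positive or negative) perfect cube.
Check small values of y:
  y = 0: RHS = 11 is not a perfect cube.
  y = 1: RHS = 24 is not a perfect cube.
  y = -1: RHS = -2 is not a perfect cube.
  y = 2: RHS = 115 is not a perfect cube.
  y = -2: RHS = -93 is not a perfect cube.
  y = 3: RHS = 362 is not a perfect cube.
  y = -3: RHS = -340 is not a perfect cube.
Continuing the search up to |y| = 35 finds no solutions either.
No (x, y) in the scanned range satisfies the equation.

No integer solutions with |y| ≤ 35.


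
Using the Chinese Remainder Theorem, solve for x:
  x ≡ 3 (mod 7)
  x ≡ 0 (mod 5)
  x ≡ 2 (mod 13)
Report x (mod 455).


Moduli 7, 5, 13 are pairwise coprime; by CRT there is a unique solution modulo M = 7 · 5 · 13 = 455.
Solve pairwise, accumulating the modulus:
  Start with x ≡ 3 (mod 7).
  Combine with x ≡ 0 (mod 5): since gcd(7, 5) = 1, we get a unique residue mod 35.
    Write x = 3 + 7·t and substitute into x ≡ 0 (mod 5): 7·t ≡ 0 − 3 = -3 (mod 5).
    Reduce coefficients mod 5: 2·t ≡ 2 (mod 5).
    The inverse of 2 mod 5 is 3 (since 2·3 = 6 = 1·5 + 1), so t ≡ 3·2 = 6 ≡ 1 (mod 5).
    Then x = 3 + 7·1 = 10, valid modulo lcm(7, 5) = 35: x ≡ 10 (mod 35).
  Combine with x ≡ 2 (mod 13): since gcd(35, 13) = 1, we get a unique residue mod 455.
    Write x = 10 + 35·t and substitute into x ≡ 2 (mod 13): 35·t ≡ 2 − 10 = -8 (mod 13).
    Reduce coefficients mod 13: 9·t ≡ 5 (mod 13).
    The inverse of 9 mod 13 is 3 (since 9·3 = 27 = 2·13 + 1), so t ≡ 3·5 = 15 ≡ 2 (mod 13).
    Then x = 10 + 35·2 = 80, valid modulo lcm(35, 13) = 455: x ≡ 80 (mod 455).
Verify: 80 mod 7 = 3 ✓, 80 mod 5 = 0 ✓, 80 mod 13 = 2 ✓.

x ≡ 80 (mod 455).


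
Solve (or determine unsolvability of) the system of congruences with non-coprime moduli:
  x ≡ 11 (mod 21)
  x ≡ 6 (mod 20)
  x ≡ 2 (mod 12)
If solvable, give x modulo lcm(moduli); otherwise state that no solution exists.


Moduli 21, 20, 12 are not pairwise coprime, so CRT works modulo lcm(m_i) when all pairwise compatibility conditions hold.
Pairwise compatibility: gcd(m_i, m_j) must divide a_i - a_j for every pair.
Merge one congruence at a time:
  Start: x ≡ 11 (mod 21).
  Combine with x ≡ 6 (mod 20): gcd(21, 20) = 1; 6 - 11 = -5, which IS divisible by 1, so compatible.
    Write x = 11 + 21·t and substitute into x ≡ 6 (mod 20): 21·t ≡ 6 − 11 = -5 (mod 20).
    Reduce coefficients mod 20: 1·t ≡ 15 (mod 20).
    So t ≡ 15 (mod 20).
    Then x = 11 + 21·15 = 326, valid modulo lcm(21, 20) = 420: x ≡ 326 (mod 420).
  Combine with x ≡ 2 (mod 12): gcd(420, 12) = 12; 2 - 326 = -324, which IS divisible by 12, so compatible.
    Write x = 326 + 420·t and substitute into x ≡ 2 (mod 12): 420·t ≡ 2 − 326 = -324 (mod 12).
    Divide the congruence (and modulus) by g = 12: 35·t ≡ -27 (mod 1).
    Modulo 1 every t works; take t = 0.
    Then x = 326 + 420·0 = 326, valid modulo lcm(420, 12) = 420: x ≡ 326 (mod 420).
Verify: 326 mod 21 = 11, 326 mod 20 = 6, 326 mod 12 = 2.

x ≡ 326 (mod 420).


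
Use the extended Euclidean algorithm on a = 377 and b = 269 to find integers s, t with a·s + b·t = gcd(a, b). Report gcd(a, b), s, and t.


Euclidean algorithm on (377, 269) — divide until remainder is 0:
  377 = 1 · 269 + 108
  269 = 2 · 108 + 53
  108 = 2 · 53 + 2
  53 = 26 · 2 + 1
  2 = 2 · 1 + 0
gcd(377, 269) = 1.
Track Bezout coefficients alongside the remainders: start with r₀ = 377 = a·1 + b·0 (s = 1, t = 0) and r₁ = 269 = a·0 + b·1 (s = 0, t = 1); each new remainder r_{k+1} = r_{k-1} − q_k·r_k inherits s_{k+1} = s_{k-1} − q_k·s_k, t_{k+1} = t_{k-1} − q_k·t_k, so r_k = a·s_k + b·t_k at every step:
  q = 1: r = 108, s = 1 − 1·0 = 1, t = 0 − 1·1 = -1  (check: 377·1 + 269·(-1) = 108)
  q = 2: r = 53, s = 0 − 2·1 = -2, t = 1 − 2·(-1) = 3  (check: 377·(-2) + 269·3 = 53)
  q = 2: r = 2, s = 1 − 2·(-2) = 5, t = -1 − 2·3 = -7  (check: 377·5 + 269·(-7) = 2)
  q = 26: r = 1, s = -2 − 26·5 = -132, t = 3 − 26·(-7) = 185  (check: 377·(-132) + 269·185 = 1)
The row with r = 1 (the gcd) gives the Bezout coefficients s = -132, t = 185.
Result: 377 · (-132) + 269 · (185) = 1.

gcd(377, 269) = 1; s = -132, t = 185 (check: 377·(-132) + 269·185 = 1).


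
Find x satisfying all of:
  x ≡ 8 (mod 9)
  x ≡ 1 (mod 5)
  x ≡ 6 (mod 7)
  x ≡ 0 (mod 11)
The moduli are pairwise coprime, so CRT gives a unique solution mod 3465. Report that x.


Product of moduli M = 9 · 5 · 7 · 11 = 3465.
Merge one congruence at a time:
  Start: x ≡ 8 (mod 9).
  Combine with x ≡ 1 (mod 5); new modulus lcm = 45.
    Write x = 8 + 9·t and substitute into x ≡ 1 (mod 5): 9·t ≡ 1 − 8 = -7 (mod 5).
    Reduce coefficients mod 5: 4·t ≡ 3 (mod 5).
    The inverse of 4 mod 5 is 4 (since 4·4 = 16 = 3·5 + 1), so t ≡ 4·3 = 12 ≡ 2 (mod 5).
    Then x = 8 + 9·2 = 26, valid modulo lcm(9, 5) = 45: x ≡ 26 (mod 45).
  Combine with x ≡ 6 (mod 7); new modulus lcm = 315.
    Write x = 26 + 45·t and substitute into x ≡ 6 (mod 7): 45·t ≡ 6 − 26 = -20 (mod 7).
    Reduce coefficients mod 7: 3·t ≡ 1 (mod 7).
    The inverse of 3 mod 7 is 5 (since 3·5 = 15 = 2·7 + 1), so t ≡ 5·1 = 5 ≡ 5 (mod 7).
    Then x = 26 + 45·5 = 251, valid modulo lcm(45, 7) = 315: x ≡ 251 (mod 315).
  Combine with x ≡ 0 (mod 11); new modulus lcm = 3465.
    Write x = 251 + 315·t and substitute into x ≡ 0 (mod 11): 315·t ≡ 0 − 251 = -251 (mod 11).
    Reduce coefficients mod 11: 7·t ≡ 2 (mod 11).
    The inverse of 7 mod 11 is 8 (since 7·8 = 56 = 5·11 + 1), so t ≡ 8·2 = 16 ≡ 5 (mod 11).
    Then x = 251 + 315·5 = 1826, valid modulo lcm(315, 11) = 3465: x ≡ 1826 (mod 3465).
Verify against each original: 1826 mod 9 = 8, 1826 mod 5 = 1, 1826 mod 7 = 6, 1826 mod 11 = 0.

x ≡ 1826 (mod 3465).


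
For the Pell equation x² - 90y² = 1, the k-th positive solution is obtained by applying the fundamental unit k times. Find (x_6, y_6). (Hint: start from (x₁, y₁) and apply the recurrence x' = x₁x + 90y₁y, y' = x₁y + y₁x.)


Step 1: Find the fundamental solution (x₁, y₁) of x² - 90y² = 1.
  Expand √90 as a continued fraction. a₀ = ⌊√90⌋ = 9; iterate m_{k+1} = d_k·a_k − m_k, d_{k+1} = (90 − m_{k+1}²)/d_k, a_{k+1} = ⌊(a₀ + m_{k+1})/d_{k+1}⌋ (starting m₀ = 0, d₀ = 1), with convergents p_k = a_k·p_{k-1} + p_{k-2}, q_k = a_k·q_{k-1} + q_{k-2} (p₋₁ = 1, q₋₁ = 0):
  k = 0: a₀ = 9; p₀/q₀ = 9/1; p₀² − 90·q₀² = 81 − 90 = -9.
  k = 1: m = 9, d = 9, a = ⌊(9 + 9)/9⌋ = 2; p/q = (2·9 + 1)/(2·1 + 0) = 19/2; p² − 90·q² = 361 − 360 = 1.
  The first convergent with p² − 90·q² = 1 gives the fundamental solution (x₁, y₁) = (19, 2).
Step 2: Apply the recurrence (x_{n+1}, y_{n+1}) = (x₁x_n + 90y₁y_n, x₁y_n + y₁x_n) repeatedly.
  From (x_1, y_1) = (19, 2): x_2 = 19·19 + 90·2·2 = 721; y_2 = 19·2 + 2·19 = 76.
  From (x_2, y_2) = (721, 76): x_3 = 19·721 + 90·2·76 = 27379; y_3 = 19·76 + 2·721 = 2886.
  From (x_3, y_3) = (27379, 2886): x_4 = 19·27379 + 90·2·2886 = 1039681; y_4 = 19·2886 + 2·27379 = 109592.
  From (x_4, y_4) = (1039681, 109592): x_5 = 19·1039681 + 90·2·109592 = 39480499; y_5 = 19·109592 + 2·1039681 = 4161610.
  From (x_5, y_5) = (39480499, 4161610): x_6 = 19·39480499 + 90·2·4161610 = 1499219281; y_6 = 19·4161610 + 2·39480499 = 158031588.
Step 3: Verify x_6² - 90·y_6² = 2247658452522156961 - 2247658452522156960 = 1 (should be 1). ✓

(x_1, y_1) = (19, 2); (x_6, y_6) = (1499219281, 158031588).


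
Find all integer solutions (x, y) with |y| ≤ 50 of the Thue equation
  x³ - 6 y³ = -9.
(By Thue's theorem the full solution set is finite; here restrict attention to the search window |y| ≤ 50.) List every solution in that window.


The equation is x³ - 6y³ = -9. For fixed y, x³ = 6·y³ − 9, so a solution requires the RHS to be a perfect cube.
Strategy: iterate y from -50 to 50, compute RHS = 6·y³ − 9, and check whether it is a (positive or negative) perfect cube.
Check small values of y:
  y = 0: RHS = -9 is not a perfect cube.
  y = 1: RHS = -3 is not a perfect cube.
  y = -1: RHS = -15 is not a perfect cube.
  y = 2: RHS = 39 is not a perfect cube.
  y = -2: RHS = -57 is not a perfect cube.
  y = 3: RHS = 153 is not a perfect cube.
  y = -3: RHS = -171 is not a perfect cube.
Continuing the search up to |y| = 50 finds no solutions either.
No (x, y) in the scanned range satisfies the equation.

No integer solutions with |y| ≤ 50.


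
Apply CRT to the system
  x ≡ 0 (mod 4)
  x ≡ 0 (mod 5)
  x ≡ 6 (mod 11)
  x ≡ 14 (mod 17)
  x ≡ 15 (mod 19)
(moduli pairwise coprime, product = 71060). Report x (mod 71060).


Product of moduli M = 4 · 5 · 11 · 17 · 19 = 71060.
Merge one congruence at a time:
  Start: x ≡ 0 (mod 4).
  Combine with x ≡ 0 (mod 5); new modulus lcm = 20.
    Write x = 0 + 4·t and substitute into x ≡ 0 (mod 5): 4·t ≡ 0 − 0 = 0 (mod 5).
    The inverse of 4 mod 5 is 4 (since 4·4 = 16 = 3·5 + 1), so t ≡ 4·0 = 0 ≡ 0 (mod 5).
    Then x = 0 + 4·0 = 0, valid modulo lcm(4, 5) = 20: x ≡ 0 (mod 20).
  Combine with x ≡ 6 (mod 11); new modulus lcm = 220.
    Write x = 0 + 20·t and substitute into x ≡ 6 (mod 11): 20·t ≡ 6 − 0 = 6 (mod 11).
    Reduce coefficients mod 11: 9·t ≡ 6 (mod 11).
    The inverse of 9 mod 11 is 5 (since 9·5 = 45 = 4·11 + 1), so t ≡ 5·6 = 30 ≡ 8 (mod 11).
    Then x = 0 + 20·8 = 160, valid modulo lcm(20, 11) = 220: x ≡ 160 (mod 220).
  Combine with x ≡ 14 (mod 17); new modulus lcm = 3740.
    Write x = 160 + 220·t and substitute into x ≡ 14 (mod 17): 220·t ≡ 14 − 160 = -146 (mod 17).
    Reduce coefficients mod 17: 16·t ≡ 7 (mod 17).
    The inverse of 16 mod 17 is 16 (since 16·16 = 256 = 15·17 + 1), so t ≡ 16·7 = 112 ≡ 10 (mod 17).
    Then x = 160 + 220·10 = 2360, valid modulo lcm(220, 17) = 3740: x ≡ 2360 (mod 3740).
  Combine with x ≡ 15 (mod 19); new modulus lcm = 71060.
    Write x = 2360 + 3740·t and substitute into x ≡ 15 (mod 19): 3740·t ≡ 15 − 2360 = -2345 (mod 19).
    Reduce coefficients mod 19: 16·t ≡ 11 (mod 19).
    The inverse of 16 mod 19 is 6 (since 16·6 = 96 = 5·19 + 1), so t ≡ 6·11 = 66 ≡ 9 (mod 19).
    Then x = 2360 + 3740·9 = 36020, valid modulo lcm(3740, 19) = 71060: x ≡ 36020 (mod 71060).
Verify against each original: 36020 mod 4 = 0, 36020 mod 5 = 0, 36020 mod 11 = 6, 36020 mod 17 = 14, 36020 mod 19 = 15.

x ≡ 36020 (mod 71060).


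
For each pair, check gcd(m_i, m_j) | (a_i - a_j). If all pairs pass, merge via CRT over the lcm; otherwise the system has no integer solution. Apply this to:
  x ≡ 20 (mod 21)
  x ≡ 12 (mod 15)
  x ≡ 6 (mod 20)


Moduli 21, 15, 20 are not pairwise coprime, so CRT works modulo lcm(m_i) when all pairwise compatibility conditions hold.
Pairwise compatibility: gcd(m_i, m_j) must divide a_i - a_j for every pair.
Merge one congruence at a time:
  Start: x ≡ 20 (mod 21).
  Combine with x ≡ 12 (mod 15): gcd(21, 15) = 3, and 12 - 20 = -8 is NOT divisible by 3.
    ⇒ system is inconsistent (no integer solution).

No solution (the system is inconsistent).


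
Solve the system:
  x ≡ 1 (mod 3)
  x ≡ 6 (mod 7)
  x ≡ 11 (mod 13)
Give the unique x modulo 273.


Moduli 3, 7, 13 are pairwise coprime; by CRT there is a unique solution modulo M = 3 · 7 · 13 = 273.
Solve pairwise, accumulating the modulus:
  Start with x ≡ 1 (mod 3).
  Combine with x ≡ 6 (mod 7): since gcd(3, 7) = 1, we get a unique residue mod 21.
    Write x = 1 + 3·t and substitute into x ≡ 6 (mod 7): 3·t ≡ 6 − 1 = 5 (mod 7).
    The inverse of 3 mod 7 is 5 (since 3·5 = 15 = 2·7 + 1), so t ≡ 5·5 = 25 ≡ 4 (mod 7).
    Then x = 1 + 3·4 = 13, valid modulo lcm(3, 7) = 21: x ≡ 13 (mod 21).
  Combine with x ≡ 11 (mod 13): since gcd(21, 13) = 1, we get a unique residue mod 273.
    Write x = 13 + 21·t and substitute into x ≡ 11 (mod 13): 21·t ≡ 11 − 13 = -2 (mod 13).
    Reduce coefficients mod 13: 8·t ≡ 11 (mod 13).
    The inverse of 8 mod 13 is 5 (since 8·5 = 40 = 3·13 + 1), so t ≡ 5·11 = 55 ≡ 3 (mod 13).
    Then x = 13 + 21·3 = 76, valid modulo lcm(21, 13) = 273: x ≡ 76 (mod 273).
Verify: 76 mod 3 = 1 ✓, 76 mod 7 = 6 ✓, 76 mod 13 = 11 ✓.

x ≡ 76 (mod 273).


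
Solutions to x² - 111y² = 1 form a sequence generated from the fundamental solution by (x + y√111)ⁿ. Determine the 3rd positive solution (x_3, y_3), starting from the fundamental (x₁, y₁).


Step 1: Find the fundamental solution (x₁, y₁) of x² - 111y² = 1.
  Expand √111 as a continued fraction. a₀ = ⌊√111⌋ = 10; iterate m_{k+1} = d_k·a_k − m_k, d_{k+1} = (111 − m_{k+1}²)/d_k, a_{k+1} = ⌊(a₀ + m_{k+1})/d_{k+1}⌋ (starting m₀ = 0, d₀ = 1), with convergents p_k = a_k·p_{k-1} + p_{k-2}, q_k = a_k·q_{k-1} + q_{k-2} (p₋₁ = 1, q₋₁ = 0):
  k = 0: a₀ = 10; p₀/q₀ = 10/1; p₀² − 111·q₀² = 100 − 111 = -11.
  k = 1: m = 10, d = 11, a = ⌊(10 + 10)/11⌋ = 1; p/q = (1·10 + 1)/(1·1 + 0) = 11/1; p² − 111·q² = 121 − 111 = 10.
  k = 2: m = 1, d = 10, a = ⌊(10 + 1)/10⌋ = 1; p/q = (1·11 + 10)/(1·1 + 1) = 21/2; p² − 111·q² = 441 − 444 = -3.
  k = 3: m = 9, d = 3, a = ⌊(10 + 9)/3⌋ = 6; p/q = (6·21 + 11)/(6·2 + 1) = 137/13; p² − 111·q² = 18769 − 18759 = 10.
  k = 4: m = 9, d = 10, a = ⌊(10 + 9)/10⌋ = 1; p/q = (1·137 + 21)/(1·13 + 2) = 158/15; p² − 111·q² = 24964 − 24975 = -11.
  k = 5: m = 1, d = 11, a = ⌊(10 + 1)/11⌋ = 1; p/q = (1·158 + 137)/(1·15 + 13) = 295/28; p² − 111·q² = 87025 − 87024 = 1.
  The first convergent with p² − 111·q² = 1 gives the fundamental solution (x₁, y₁) = (295, 28).
Step 2: Apply the recurrence (x_{n+1}, y_{n+1}) = (x₁x_n + 111y₁y_n, x₁y_n + y₁x_n) repeatedly.
  From (x_1, y_1) = (295, 28): x_2 = 295·295 + 111·28·28 = 174049; y_2 = 295·28 + 28·295 = 16520.
  From (x_2, y_2) = (174049, 16520): x_3 = 295·174049 + 111·28·16520 = 102688615; y_3 = 295·16520 + 28·174049 = 9746772.
Step 3: Verify x_3² - 111·y_3² = 10544951650618225 - 10544951650618224 = 1 (should be 1). ✓

(x_1, y_1) = (295, 28); (x_3, y_3) = (102688615, 9746772).


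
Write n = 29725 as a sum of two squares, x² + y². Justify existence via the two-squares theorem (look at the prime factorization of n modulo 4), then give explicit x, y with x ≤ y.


Step 1: Factor n = 29725 = 5^2 · 29 · 41.
Step 2: Check the mod-4 condition on each prime factor: 5 ≡ 1 (mod 4), exponent 2; 29 ≡ 1 (mod 4), exponent 1; 41 ≡ 1 (mod 4), exponent 1.
All primes ≡ 3 (mod 4) appear to even exponent (or don't appear), so by the two-squares theorem n IS expressible as a sum of two squares.
Step 3: Build a representation. Group n = k² · m with k = 5 and m = 29 · 41 = 1189 (a product of primes ≡ 1 (mod 4)); a representation of m scales to one of n via (k·x)² + (k·y)² = k²(x² + y²). Each prime p ≡ 1 (mod 4) is itself a sum of two squares; find a² by testing p − a² for a perfect square:
  29: 29 − 1² = 28, 29 − 2² = 25 = 5² ⇒ 29 = 2² + 5².
  41: 41 − 1² = 40, 41 − 2² = 37, 41 − 3² = 32, 41 − 4² = 25 = 5² ⇒ 41 = 4² + 5².
  Combine using the Brahmagupta–Fibonacci identity (a² + b²)(c² + d²) = (ac − bd)² + (ad + bc)² = (ac + bd)² + (ad − bc)²:
  29 · 41 = 1189: from (2² + 5²)(4² + 5²), take (2·4 − 5·5, 2·5 + 5·4) = (8 − 25, 10 + 20) = (-17, 30); dropping signs (only squares matter) gives (17, 30); check 17² + 30² = 289 + 900 = 1189 ✓.
  Scale by k = 5: (5·17, 5·30) = (85, 150).
Step 4: Order so x ≤ y and verify: 85² + 150² = 7225 + 22500 = 29725 = n. ✓

n = 29725 = 85² + 150² (one valid representation with x ≤ y).


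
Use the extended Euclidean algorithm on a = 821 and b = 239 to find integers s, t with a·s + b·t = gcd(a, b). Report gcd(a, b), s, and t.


Euclidean algorithm on (821, 239) — divide until remainder is 0:
  821 = 3 · 239 + 104
  239 = 2 · 104 + 31
  104 = 3 · 31 + 11
  31 = 2 · 11 + 9
  11 = 1 · 9 + 2
  9 = 4 · 2 + 1
  2 = 2 · 1 + 0
gcd(821, 239) = 1.
Track Bezout coefficients alongside the remainders: start with r₀ = 821 = a·1 + b·0 (s = 1, t = 0) and r₁ = 239 = a·0 + b·1 (s = 0, t = 1); each new remainder r_{k+1} = r_{k-1} − q_k·r_k inherits s_{k+1} = s_{k-1} − q_k·s_k, t_{k+1} = t_{k-1} − q_k·t_k, so r_k = a·s_k + b·t_k at every step:
  q = 3: r = 104, s = 1 − 3·0 = 1, t = 0 − 3·1 = -3  (check: 821·1 + 239·(-3) = 104)
  q = 2: r = 31, s = 0 − 2·1 = -2, t = 1 − 2·(-3) = 7  (check: 821·(-2) + 239·7 = 31)
  q = 3: r = 11, s = 1 − 3·(-2) = 7, t = -3 − 3·7 = -24  (check: 821·7 + 239·(-24) = 11)
  q = 2: r = 9, s = -2 − 2·7 = -16, t = 7 − 2·(-24) = 55  (check: 821·(-16) + 239·55 = 9)
  q = 1: r = 2, s = 7 − 1·(-16) = 23, t = -24 − 1·55 = -79  (check: 821·23 + 239·(-79) = 2)
  q = 4: r = 1, s = -16 − 4·23 = -108, t = 55 − 4·(-79) = 371  (check: 821·(-108) + 239·371 = 1)
The row with r = 1 (the gcd) gives the Bezout coefficients s = -108, t = 371.
Result: 821 · (-108) + 239 · (371) = 1.

gcd(821, 239) = 1; s = -108, t = 371 (check: 821·(-108) + 239·371 = 1).


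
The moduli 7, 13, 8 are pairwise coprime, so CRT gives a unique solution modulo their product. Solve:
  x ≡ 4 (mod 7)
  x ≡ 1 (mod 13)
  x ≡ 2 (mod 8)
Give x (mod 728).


Moduli 7, 13, 8 are pairwise coprime; by CRT there is a unique solution modulo M = 7 · 13 · 8 = 728.
Solve pairwise, accumulating the modulus:
  Start with x ≡ 4 (mod 7).
  Combine with x ≡ 1 (mod 13): since gcd(7, 13) = 1, we get a unique residue mod 91.
    Write x = 4 + 7·t and substitute into x ≡ 1 (mod 13): 7·t ≡ 1 − 4 = -3 (mod 13).
    Reduce coefficients mod 13: 7·t ≡ 10 (mod 13).
    The inverse of 7 mod 13 is 2 (since 7·2 = 14 = 1·13 + 1), so t ≡ 2·10 = 20 ≡ 7 (mod 13).
    Then x = 4 + 7·7 = 53, valid modulo lcm(7, 13) = 91: x ≡ 53 (mod 91).
  Combine with x ≡ 2 (mod 8): since gcd(91, 8) = 1, we get a unique residue mod 728.
    Write x = 53 + 91·t and substitute into x ≡ 2 (mod 8): 91·t ≡ 2 − 53 = -51 (mod 8).
    Reduce coefficients mod 8: 3·t ≡ 5 (mod 8).
    The inverse of 3 mod 8 is 3 (since 3·3 = 9 = 1·8 + 1), so t ≡ 3·5 = 15 ≡ 7 (mod 8).
    Then x = 53 + 91·7 = 690, valid modulo lcm(91, 8) = 728: x ≡ 690 (mod 728).
Verify: 690 mod 7 = 4 ✓, 690 mod 13 = 1 ✓, 690 mod 8 = 2 ✓.

x ≡ 690 (mod 728).


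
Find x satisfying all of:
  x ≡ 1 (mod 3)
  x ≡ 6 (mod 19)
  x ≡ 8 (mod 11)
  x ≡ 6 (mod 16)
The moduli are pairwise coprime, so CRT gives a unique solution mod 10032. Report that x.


Product of moduli M = 3 · 19 · 11 · 16 = 10032.
Merge one congruence at a time:
  Start: x ≡ 1 (mod 3).
  Combine with x ≡ 6 (mod 19); new modulus lcm = 57.
    Write x = 1 + 3·t and substitute into x ≡ 6 (mod 19): 3·t ≡ 6 − 1 = 5 (mod 19).
    The inverse of 3 mod 19 is 13 (since 3·13 = 39 = 2·19 + 1), so t ≡ 13·5 = 65 ≡ 8 (mod 19).
    Then x = 1 + 3·8 = 25, valid modulo lcm(3, 19) = 57: x ≡ 25 (mod 57).
  Combine with x ≡ 8 (mod 11); new modulus lcm = 627.
    Write x = 25 + 57·t and substitute into x ≡ 8 (mod 11): 57·t ≡ 8 − 25 = -17 (mod 11).
    Reduce coefficients mod 11: 2·t ≡ 5 (mod 11).
    The inverse of 2 mod 11 is 6 (since 2·6 = 12 = 1·11 + 1), so t ≡ 6·5 = 30 ≡ 8 (mod 11).
    Then x = 25 + 57·8 = 481, valid modulo lcm(57, 11) = 627: x ≡ 481 (mod 627).
  Combine with x ≡ 6 (mod 16); new modulus lcm = 10032.
    Write x = 481 + 627·t and substitute into x ≡ 6 (mod 16): 627·t ≡ 6 − 481 = -475 (mod 16).
    Reduce coefficients mod 16: 3·t ≡ 5 (mod 16).
    The inverse of 3 mod 16 is 11 (since 3·11 = 33 = 2·16 + 1), so t ≡ 11·5 = 55 ≡ 7 (mod 16).
    Then x = 481 + 627·7 = 4870, valid modulo lcm(627, 16) = 10032: x ≡ 4870 (mod 10032).
Verify against each original: 4870 mod 3 = 1, 4870 mod 19 = 6, 4870 mod 11 = 8, 4870 mod 16 = 6.

x ≡ 4870 (mod 10032).


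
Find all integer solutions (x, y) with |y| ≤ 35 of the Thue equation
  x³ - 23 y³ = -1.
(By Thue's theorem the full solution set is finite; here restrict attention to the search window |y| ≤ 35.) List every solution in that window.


The equation is x³ - 23y³ = -1. For fixed y, x³ = 23·y³ − 1, so a solution requires the RHS to be a perfect cube.
Strategy: iterate y from -35 to 35, compute RHS = 23·y³ − 1, and check whether it is a (positive or negative) perfect cube.
Check small values of y:
  y = 0: RHS = -1 = (-1)³ ⇒ x = -1 works.
  y = 1: RHS = 22 is not a perfect cube.
  y = -1: RHS = -24 is not a perfect cube.
  y = 2: RHS = 183 is not a perfect cube.
  y = -2: RHS = -185 is not a perfect cube.
  y = 3: RHS = 620 is not a perfect cube.
  y = -3: RHS = -622 is not a perfect cube.
Continuing the search up to |y| = 35 finds no further solutions beyond those listed.
Collected solutions: (-1, 0).

Solutions (with |y| ≤ 35): (-1, 0).


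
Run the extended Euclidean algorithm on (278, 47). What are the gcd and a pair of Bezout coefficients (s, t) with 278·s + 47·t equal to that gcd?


Euclidean algorithm on (278, 47) — divide until remainder is 0:
  278 = 5 · 47 + 43
  47 = 1 · 43 + 4
  43 = 10 · 4 + 3
  4 = 1 · 3 + 1
  3 = 3 · 1 + 0
gcd(278, 47) = 1.
Track Bezout coefficients alongside the remainders: start with r₀ = 278 = a·1 + b·0 (s = 1, t = 0) and r₁ = 47 = a·0 + b·1 (s = 0, t = 1); each new remainder r_{k+1} = r_{k-1} − q_k·r_k inherits s_{k+1} = s_{k-1} − q_k·s_k, t_{k+1} = t_{k-1} − q_k·t_k, so r_k = a·s_k + b·t_k at every step:
  q = 5: r = 43, s = 1 − 5·0 = 1, t = 0 − 5·1 = -5  (check: 278·1 + 47·(-5) = 43)
  q = 1: r = 4, s = 0 − 1·1 = -1, t = 1 − 1·(-5) = 6  (check: 278·(-1) + 47·6 = 4)
  q = 10: r = 3, s = 1 − 10·(-1) = 11, t = -5 − 10·6 = -65  (check: 278·11 + 47·(-65) = 3)
  q = 1: r = 1, s = -1 − 1·11 = -12, t = 6 − 1·(-65) = 71  (check: 278·(-12) + 47·71 = 1)
The row with r = 1 (the gcd) gives the Bezout coefficients s = -12, t = 71.
Result: 278 · (-12) + 47 · (71) = 1.

gcd(278, 47) = 1; s = -12, t = 71 (check: 278·(-12) + 47·71 = 1).


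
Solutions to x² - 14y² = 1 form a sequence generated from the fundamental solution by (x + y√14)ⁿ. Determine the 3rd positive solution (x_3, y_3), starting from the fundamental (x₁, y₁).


Step 1: Find the fundamental solution (x₁, y₁) of x² - 14y² = 1.
  Expand √14 as a continued fraction. a₀ = ⌊√14⌋ = 3; iterate m_{k+1} = d_k·a_k − m_k, d_{k+1} = (14 − m_{k+1}²)/d_k, a_{k+1} = ⌊(a₀ + m_{k+1})/d_{k+1}⌋ (starting m₀ = 0, d₀ = 1), with convergents p_k = a_k·p_{k-1} + p_{k-2}, q_k = a_k·q_{k-1} + q_{k-2} (p₋₁ = 1, q₋₁ = 0):
  k = 0: a₀ = 3; p₀/q₀ = 3/1; p₀² − 14·q₀² = 9 − 14 = -5.
  k = 1: m = 3, d = 5, a = ⌊(3 + 3)/5⌋ = 1; p/q = (1·3 + 1)/(1·1 + 0) = 4/1; p² − 14·q² = 16 − 14 = 2.
  k = 2: m = 2, d = 2, a = ⌊(3 + 2)/2⌋ = 2; p/q = (2·4 + 3)/(2·1 + 1) = 11/3; p² − 14·q² = 121 − 126 = -5.
  k = 3: m = 2, d = 5, a = ⌊(3 + 2)/5⌋ = 1; p/q = (1·11 + 4)/(1·3 + 1) = 15/4; p² − 14·q² = 225 − 224 = 1.
  The first convergent with p² − 14·q² = 1 gives the fundamental solution (x₁, y₁) = (15, 4).
Step 2: Apply the recurrence (x_{n+1}, y_{n+1}) = (x₁x_n + 14y₁y_n, x₁y_n + y₁x_n) repeatedly.
  From (x_1, y_1) = (15, 4): x_2 = 15·15 + 14·4·4 = 449; y_2 = 15·4 + 4·15 = 120.
  From (x_2, y_2) = (449, 120): x_3 = 15·449 + 14·4·120 = 13455; y_3 = 15·120 + 4·449 = 3596.
Step 3: Verify x_3² - 14·y_3² = 181037025 - 181037024 = 1 (should be 1). ✓

(x_1, y_1) = (15, 4); (x_3, y_3) = (13455, 3596).


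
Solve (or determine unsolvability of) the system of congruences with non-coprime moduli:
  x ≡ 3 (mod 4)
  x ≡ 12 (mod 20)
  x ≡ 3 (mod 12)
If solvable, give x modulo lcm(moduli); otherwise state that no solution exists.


Moduli 4, 20, 12 are not pairwise coprime, so CRT works modulo lcm(m_i) when all pairwise compatibility conditions hold.
Pairwise compatibility: gcd(m_i, m_j) must divide a_i - a_j for every pair.
Merge one congruence at a time:
  Start: x ≡ 3 (mod 4).
  Combine with x ≡ 12 (mod 20): gcd(4, 20) = 4, and 12 - 3 = 9 is NOT divisible by 4.
    ⇒ system is inconsistent (no integer solution).

No solution (the system is inconsistent).


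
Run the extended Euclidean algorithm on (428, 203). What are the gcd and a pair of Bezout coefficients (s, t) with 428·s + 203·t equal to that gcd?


Euclidean algorithm on (428, 203) — divide until remainder is 0:
  428 = 2 · 203 + 22
  203 = 9 · 22 + 5
  22 = 4 · 5 + 2
  5 = 2 · 2 + 1
  2 = 2 · 1 + 0
gcd(428, 203) = 1.
Track Bezout coefficients alongside the remainders: start with r₀ = 428 = a·1 + b·0 (s = 1, t = 0) and r₁ = 203 = a·0 + b·1 (s = 0, t = 1); each new remainder r_{k+1} = r_{k-1} − q_k·r_k inherits s_{k+1} = s_{k-1} − q_k·s_k, t_{k+1} = t_{k-1} − q_k·t_k, so r_k = a·s_k + b·t_k at every step:
  q = 2: r = 22, s = 1 − 2·0 = 1, t = 0 − 2·1 = -2  (check: 428·1 + 203·(-2) = 22)
  q = 9: r = 5, s = 0 − 9·1 = -9, t = 1 − 9·(-2) = 19  (check: 428·(-9) + 203·19 = 5)
  q = 4: r = 2, s = 1 − 4·(-9) = 37, t = -2 − 4·19 = -78  (check: 428·37 + 203·(-78) = 2)
  q = 2: r = 1, s = -9 − 2·37 = -83, t = 19 − 2·(-78) = 175  (check: 428·(-83) + 203·175 = 1)
The row with r = 1 (the gcd) gives the Bezout coefficients s = -83, t = 175.
Result: 428 · (-83) + 203 · (175) = 1.

gcd(428, 203) = 1; s = -83, t = 175 (check: 428·(-83) + 203·175 = 1).


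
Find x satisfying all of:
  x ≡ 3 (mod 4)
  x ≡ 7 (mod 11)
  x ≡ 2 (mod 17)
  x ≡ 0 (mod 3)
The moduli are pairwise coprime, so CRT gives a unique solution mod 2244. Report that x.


Product of moduli M = 4 · 11 · 17 · 3 = 2244.
Merge one congruence at a time:
  Start: x ≡ 3 (mod 4).
  Combine with x ≡ 7 (mod 11); new modulus lcm = 44.
    Write x = 3 + 4·t and substitute into x ≡ 7 (mod 11): 4·t ≡ 7 − 3 = 4 (mod 11).
    The inverse of 4 mod 11 is 3 (since 4·3 = 12 = 1·11 + 1), so t ≡ 3·4 = 12 ≡ 1 (mod 11).
    Then x = 3 + 4·1 = 7, valid modulo lcm(4, 11) = 44: x ≡ 7 (mod 44).
  Combine with x ≡ 2 (mod 17); new modulus lcm = 748.
    Write x = 7 + 44·t and substitute into x ≡ 2 (mod 17): 44·t ≡ 2 − 7 = -5 (mod 17).
    Reduce coefficients mod 17: 10·t ≡ 12 (mod 17).
    The inverse of 10 mod 17 is 12 (since 10·12 = 120 = 7·17 + 1), so t ≡ 12·12 = 144 ≡ 8 (mod 17).
    Then x = 7 + 44·8 = 359, valid modulo lcm(44, 17) = 748: x ≡ 359 (mod 748).
  Combine with x ≡ 0 (mod 3); new modulus lcm = 2244.
    Write x = 359 + 748·t and substitute into x ≡ 0 (mod 3): 748·t ≡ 0 − 359 = -359 (mod 3).
    Reduce coefficients mod 3: 1·t ≡ 1 (mod 3).
    So t ≡ 1 (mod 3).
    Then x = 359 + 748·1 = 1107, valid modulo lcm(748, 3) = 2244: x ≡ 1107 (mod 2244).
Verify against each original: 1107 mod 4 = 3, 1107 mod 11 = 7, 1107 mod 17 = 2, 1107 mod 3 = 0.

x ≡ 1107 (mod 2244).


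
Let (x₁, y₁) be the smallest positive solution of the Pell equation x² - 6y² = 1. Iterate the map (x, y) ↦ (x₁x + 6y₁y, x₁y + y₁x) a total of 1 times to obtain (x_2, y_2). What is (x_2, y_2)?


Step 1: Find the fundamental solution (x₁, y₁) of x² - 6y² = 1.
  Expand √6 as a continued fraction. a₀ = ⌊√6⌋ = 2; iterate m_{k+1} = d_k·a_k − m_k, d_{k+1} = (6 − m_{k+1}²)/d_k, a_{k+1} = ⌊(a₀ + m_{k+1})/d_{k+1}⌋ (starting m₀ = 0, d₀ = 1), with convergents p_k = a_k·p_{k-1} + p_{k-2}, q_k = a_k·q_{k-1} + q_{k-2} (p₋₁ = 1, q₋₁ = 0):
  k = 0: a₀ = 2; p₀/q₀ = 2/1; p₀² − 6·q₀² = 4 − 6 = -2.
  k = 1: m = 2, d = 2, a = ⌊(2 + 2)/2⌋ = 2; p/q = (2·2 + 1)/(2·1 + 0) = 5/2; p² − 6·q² = 25 − 24 = 1.
  The first convergent with p² − 6·q² = 1 gives the fundamental solution (x₁, y₁) = (5, 2).
Step 2: Apply the recurrence (x_{n+1}, y_{n+1}) = (x₁x_n + 6y₁y_n, x₁y_n + y₁x_n) repeatedly.
  From (x_1, y_1) = (5, 2): x_2 = 5·5 + 6·2·2 = 49; y_2 = 5·2 + 2·5 = 20.
Step 3: Verify x_2² - 6·y_2² = 2401 - 2400 = 1 (should be 1). ✓

(x_1, y_1) = (5, 2); (x_2, y_2) = (49, 20).


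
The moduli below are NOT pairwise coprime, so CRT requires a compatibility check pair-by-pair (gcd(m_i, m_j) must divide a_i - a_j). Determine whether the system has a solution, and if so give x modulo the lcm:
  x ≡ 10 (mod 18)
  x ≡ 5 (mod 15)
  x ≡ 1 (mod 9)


Moduli 18, 15, 9 are not pairwise coprime, so CRT works modulo lcm(m_i) when all pairwise compatibility conditions hold.
Pairwise compatibility: gcd(m_i, m_j) must divide a_i - a_j for every pair.
Merge one congruence at a time:
  Start: x ≡ 10 (mod 18).
  Combine with x ≡ 5 (mod 15): gcd(18, 15) = 3, and 5 - 10 = -5 is NOT divisible by 3.
    ⇒ system is inconsistent (no integer solution).

No solution (the system is inconsistent).


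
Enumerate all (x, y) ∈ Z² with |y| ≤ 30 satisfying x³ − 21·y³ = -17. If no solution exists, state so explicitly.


The equation is x³ - 21y³ = -17. For fixed y, x³ = 21·y³ − 17, so a solution requires the RHS to be a perfect cube.
Strategy: iterate y from -30 to 30, compute RHS = 21·y³ − 17, and check whether it is a (positive or negative) perfect cube.
Check small values of y:
  y = 0: RHS = -17 is not a perfect cube.
  y = 1: RHS = 4 is not a perfect cube.
  y = -1: RHS = -38 is not a perfect cube.
  y = 2: RHS = 151 is not a perfect cube.
  y = -2: RHS = -185 is not a perfect cube.
  y = 3: RHS = 550 is not a perfect cube.
  y = -3: RHS = -584 is not a perfect cube.
Continuing the search up to |y| = 30 finds no solutions either.
No (x, y) in the scanned range satisfies the equation.

No integer solutions with |y| ≤ 30.


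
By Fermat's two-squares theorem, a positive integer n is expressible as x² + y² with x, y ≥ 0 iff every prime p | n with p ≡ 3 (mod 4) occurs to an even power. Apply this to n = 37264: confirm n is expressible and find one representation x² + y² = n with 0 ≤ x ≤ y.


Step 1: Factor n = 37264 = 2^4 · 17 · 137.
Step 2: Check the mod-4 condition on each prime factor: 2 = 2 (special); 17 ≡ 1 (mod 4), exponent 1; 137 ≡ 1 (mod 4), exponent 1.
All primes ≡ 3 (mod 4) appear to even exponent (or don't appear), so by the two-squares theorem n IS expressible as a sum of two squares.
Step 3: Build a representation. Group n = k² · m with k = 4 and m = 17 · 137 = 2329 (a product of primes ≡ 1 (mod 4)); a representation of m scales to one of n via (k·x)² + (k·y)² = k²(x² + y²). Each prime p ≡ 1 (mod 4) is itself a sum of two squares; find a² by testing p − a² for a perfect square:
  17: 17 − 1² = 16 = 4² ⇒ 17 = 1² + 4².
  137: 137 − 1² = 136, 137 − 2² = 133, 137 − 3² = 128, 137 − 4² = 121 = 11² ⇒ 137 = 4² + 11².
  Combine using the Brahmagupta–Fibonacci identity (a² + b²)(c² + d²) = (ac − bd)² + (ad + bc)² = (ac + bd)² + (ad − bc)²:
  17 · 137 = 2329: from (1² + 4²)(4² + 11²), take (1·4 − 4·11, 1·11 + 4·4) = (4 − 44, 11 + 16) = (-40, 27); dropping signs (only squares matter) gives (40, 27); check 40² + 27² = 1600 + 729 = 2329 ✓.
  Scale by k = 4: (4·40, 4·27) = (160, 108).
Step 4: Order so x ≤ y and verify: 108² + 160² = 11664 + 25600 = 37264 = n. ✓

n = 37264 = 108² + 160² (one valid representation with x ≤ y).


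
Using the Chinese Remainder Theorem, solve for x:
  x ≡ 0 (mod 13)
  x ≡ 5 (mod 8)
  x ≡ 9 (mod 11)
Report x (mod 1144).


Moduli 13, 8, 11 are pairwise coprime; by CRT there is a unique solution modulo M = 13 · 8 · 11 = 1144.
Solve pairwise, accumulating the modulus:
  Start with x ≡ 0 (mod 13).
  Combine with x ≡ 5 (mod 8): since gcd(13, 8) = 1, we get a unique residue mod 104.
    Write x = 0 + 13·t and substitute into x ≡ 5 (mod 8): 13·t ≡ 5 − 0 = 5 (mod 8).
    Reduce coefficients mod 8: 5·t ≡ 5 (mod 8).
    The inverse of 5 mod 8 is 5 (since 5·5 = 25 = 3·8 + 1), so t ≡ 5·5 = 25 ≡ 1 (mod 8).
    Then x = 0 + 13·1 = 13, valid modulo lcm(13, 8) = 104: x ≡ 13 (mod 104).
  Combine with x ≡ 9 (mod 11): since gcd(104, 11) = 1, we get a unique residue mod 1144.
    Write x = 13 + 104·t and substitute into x ≡ 9 (mod 11): 104·t ≡ 9 − 13 = -4 (mod 11).
    Reduce coefficients mod 11: 5·t ≡ 7 (mod 11).
    The inverse of 5 mod 11 is 9 (since 5·9 = 45 = 4·11 + 1), so t ≡ 9·7 = 63 ≡ 8 (mod 11).
    Then x = 13 + 104·8 = 845, valid modulo lcm(104, 11) = 1144: x ≡ 845 (mod 1144).
Verify: 845 mod 13 = 0 ✓, 845 mod 8 = 5 ✓, 845 mod 11 = 9 ✓.

x ≡ 845 (mod 1144).
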